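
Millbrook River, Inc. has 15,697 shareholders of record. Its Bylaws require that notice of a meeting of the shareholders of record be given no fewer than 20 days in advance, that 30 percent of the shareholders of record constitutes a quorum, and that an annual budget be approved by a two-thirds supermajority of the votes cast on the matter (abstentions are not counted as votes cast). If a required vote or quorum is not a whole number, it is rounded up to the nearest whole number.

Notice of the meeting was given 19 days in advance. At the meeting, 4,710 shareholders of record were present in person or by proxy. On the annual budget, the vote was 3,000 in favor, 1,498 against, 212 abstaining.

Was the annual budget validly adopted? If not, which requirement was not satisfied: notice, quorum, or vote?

Notice: 19 days given; 20 required. Not satisfied.
Quorum: 30% of 15,697 = 4,709.10, rounded up to 4,710; 4,710 present. Satisfied.
Vote: requires two-thirds of the votes cast (4,710 − 212 abstaining = 4,498); 2/3 of 4498 = 2998.67, rounded up to 2999, so 2,999 needed; 3,000 in favor. Satisfied.

Invalid — notice requirement not satisfied.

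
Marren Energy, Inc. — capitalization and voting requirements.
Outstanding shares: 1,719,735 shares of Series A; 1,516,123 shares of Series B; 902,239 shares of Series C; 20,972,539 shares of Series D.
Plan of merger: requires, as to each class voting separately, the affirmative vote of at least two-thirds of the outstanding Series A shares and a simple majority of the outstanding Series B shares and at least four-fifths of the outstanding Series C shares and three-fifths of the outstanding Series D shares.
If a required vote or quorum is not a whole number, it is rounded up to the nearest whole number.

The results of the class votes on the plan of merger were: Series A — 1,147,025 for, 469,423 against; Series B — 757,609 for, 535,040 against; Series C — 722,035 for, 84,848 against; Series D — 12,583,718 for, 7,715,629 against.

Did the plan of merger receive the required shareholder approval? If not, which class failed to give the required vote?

Not approved — the Series B shares did not give the required vote.

Series A: 2/3 of 1719735 = 1146490; 1,146,490 required, 1,147,025 in favor — approved.
Series B: a majority of 1516123 is 758062; 758,062 required, 757,609 in favor — not approved.
Series C: 4/5 of 902239 = 721791.20, rounded up to 721792; 721,792 required, 722,035 in favor — approved.
Series D: 3/5 of 20972539 = 12583523.40, rounded up to 12583524; 12,583,524 required, 12,583,718 in favor — approved.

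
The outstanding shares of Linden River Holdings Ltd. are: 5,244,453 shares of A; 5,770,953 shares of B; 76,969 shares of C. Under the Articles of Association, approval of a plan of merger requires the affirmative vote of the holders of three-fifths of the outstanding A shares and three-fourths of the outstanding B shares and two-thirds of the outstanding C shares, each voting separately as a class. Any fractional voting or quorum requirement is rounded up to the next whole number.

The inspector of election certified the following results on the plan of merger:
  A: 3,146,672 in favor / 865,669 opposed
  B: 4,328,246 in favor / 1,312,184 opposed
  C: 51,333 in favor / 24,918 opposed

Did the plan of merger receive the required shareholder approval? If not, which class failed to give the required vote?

Approved — every class gave the required vote.

A: 3/5 of 5244453 = 3146671.80, rounded up to 3146672; 3,146,672 required, 3,146,672 in favor — approved.
B: 3/4 of 5770953 = 4328214.75, rounded up to 4328215; 4,328,215 required, 4,328,246 in favor — approved.
C: 2/3 of 76969 = 51312.67, rounded up to 51313; 51,313 required, 51,333 in favor — approved.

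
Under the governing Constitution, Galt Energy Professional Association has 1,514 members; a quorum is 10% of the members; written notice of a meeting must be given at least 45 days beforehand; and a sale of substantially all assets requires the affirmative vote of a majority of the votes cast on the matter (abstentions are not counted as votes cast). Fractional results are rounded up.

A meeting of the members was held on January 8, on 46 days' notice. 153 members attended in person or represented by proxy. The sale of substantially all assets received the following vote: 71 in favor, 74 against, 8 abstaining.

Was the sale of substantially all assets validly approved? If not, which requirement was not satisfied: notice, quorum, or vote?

Notice: 46 days given; 45 required. Satisfied.
Quorum: 10% of 1,514 = 151.40, rounded up to 152; 153 present. Satisfied.
Vote: requires a majority of the votes cast (153 − 8 abstaining = 145); a majority of 145 is 73, so 73 needed; 71 in favor. Not satisfied.

Invalid — vote requirement not satisfied.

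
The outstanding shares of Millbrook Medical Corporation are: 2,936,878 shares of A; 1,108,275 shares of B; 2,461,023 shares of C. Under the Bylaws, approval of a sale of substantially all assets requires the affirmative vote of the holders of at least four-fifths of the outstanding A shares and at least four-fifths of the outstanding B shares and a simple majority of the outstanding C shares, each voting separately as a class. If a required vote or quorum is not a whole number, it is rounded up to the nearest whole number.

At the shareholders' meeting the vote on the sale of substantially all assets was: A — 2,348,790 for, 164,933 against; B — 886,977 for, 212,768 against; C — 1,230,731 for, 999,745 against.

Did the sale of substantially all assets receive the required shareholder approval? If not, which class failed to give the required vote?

Not approved — the A shares did not give the required vote.

A: 4/5 of 2936878 = 2349502.40, rounded up to 2349503; 2,349,503 required, 2,348,790 in favor — not approved.
B: 4/5 of 1108275 = 886620; 886,620 required, 886,977 in favor — approved.
C: a majority of 2461023 is 1230512; 1,230,512 required, 1,230,731 in favor — approved.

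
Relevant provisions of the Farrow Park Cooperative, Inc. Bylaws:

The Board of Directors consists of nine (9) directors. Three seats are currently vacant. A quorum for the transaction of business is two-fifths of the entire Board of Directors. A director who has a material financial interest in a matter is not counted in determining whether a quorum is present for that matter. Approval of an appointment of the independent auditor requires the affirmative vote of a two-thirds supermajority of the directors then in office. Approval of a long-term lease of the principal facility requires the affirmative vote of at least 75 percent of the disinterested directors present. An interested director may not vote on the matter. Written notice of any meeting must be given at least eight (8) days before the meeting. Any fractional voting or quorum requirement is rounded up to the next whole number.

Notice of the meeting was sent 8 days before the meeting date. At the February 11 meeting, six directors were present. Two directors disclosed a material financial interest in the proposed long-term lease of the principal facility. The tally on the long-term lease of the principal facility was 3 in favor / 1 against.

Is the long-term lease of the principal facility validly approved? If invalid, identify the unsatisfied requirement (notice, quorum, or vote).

Valid — all requirements satisfied.

Notice: 8 days given; 8 required (8 ≥ 8). Satisfied.
Quorum: 6 present, but the 2 interested directors do not count, leaving 4. Quorum is 4. Satisfied.
Vote: the long-term lease of the principal facility requires three-fourths of the disinterested directors present (6 − 2 = 4). 3/4 of 4 = 3, so 3 affirmative votes are needed; 3 voted in favor. Satisfied.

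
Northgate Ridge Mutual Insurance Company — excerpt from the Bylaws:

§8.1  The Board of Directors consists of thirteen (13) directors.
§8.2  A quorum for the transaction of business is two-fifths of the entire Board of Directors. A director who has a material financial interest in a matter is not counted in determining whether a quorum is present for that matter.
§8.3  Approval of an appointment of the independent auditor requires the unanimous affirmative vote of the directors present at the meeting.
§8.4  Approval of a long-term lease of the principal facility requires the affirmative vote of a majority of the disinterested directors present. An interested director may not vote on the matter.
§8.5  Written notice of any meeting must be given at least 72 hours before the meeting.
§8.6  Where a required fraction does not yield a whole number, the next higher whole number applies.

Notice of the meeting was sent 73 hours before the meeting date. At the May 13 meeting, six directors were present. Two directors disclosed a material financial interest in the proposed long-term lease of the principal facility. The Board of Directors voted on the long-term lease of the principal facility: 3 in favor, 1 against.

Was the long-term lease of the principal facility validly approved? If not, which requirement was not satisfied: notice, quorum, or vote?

Notice: 73 hours given; 72 required (73 ≥ 72). Satisfied.
Quorum: 6 present, but the 2 interested directors do not count, leaving 4. Quorum is 6. Not satisfied.
Vote: the long-term lease of the principal facility requires a majority of the disinterested directors present (6 − 2 = 4). A majority of 4 is 3, so 3 affirmative votes are needed; 3 voted in favor. Satisfied. (Moot — without a quorum no business can be validly transacted.)

Invalid — quorum requirement not satisfied.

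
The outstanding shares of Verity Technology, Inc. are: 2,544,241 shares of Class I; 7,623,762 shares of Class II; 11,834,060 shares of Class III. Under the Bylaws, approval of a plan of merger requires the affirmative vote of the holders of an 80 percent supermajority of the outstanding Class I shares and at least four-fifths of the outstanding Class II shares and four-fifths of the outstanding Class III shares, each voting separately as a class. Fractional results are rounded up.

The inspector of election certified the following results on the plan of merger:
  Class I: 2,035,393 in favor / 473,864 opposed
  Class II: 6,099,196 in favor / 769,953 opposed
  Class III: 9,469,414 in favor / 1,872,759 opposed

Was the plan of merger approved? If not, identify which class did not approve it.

Approved — every class gave the required vote.

Class I: 4/5 of 2544241 = 2035392.80, rounded up to 2035393; 2,035,393 required, 2,035,393 in favor — approved.
Class II: 4/5 of 7623762 = 6099009.60, rounded up to 6099010; 6,099,010 required, 6,099,196 in favor — approved.
Class III: 4/5 of 11834060 = 9467248; 9,467,248 required, 9,469,414 in favor — approved.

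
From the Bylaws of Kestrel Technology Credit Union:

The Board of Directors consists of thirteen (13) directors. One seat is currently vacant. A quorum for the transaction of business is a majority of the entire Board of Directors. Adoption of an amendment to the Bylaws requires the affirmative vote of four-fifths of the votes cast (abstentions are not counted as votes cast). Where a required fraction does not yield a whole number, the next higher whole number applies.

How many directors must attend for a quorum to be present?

7

A majority of 13 is 7.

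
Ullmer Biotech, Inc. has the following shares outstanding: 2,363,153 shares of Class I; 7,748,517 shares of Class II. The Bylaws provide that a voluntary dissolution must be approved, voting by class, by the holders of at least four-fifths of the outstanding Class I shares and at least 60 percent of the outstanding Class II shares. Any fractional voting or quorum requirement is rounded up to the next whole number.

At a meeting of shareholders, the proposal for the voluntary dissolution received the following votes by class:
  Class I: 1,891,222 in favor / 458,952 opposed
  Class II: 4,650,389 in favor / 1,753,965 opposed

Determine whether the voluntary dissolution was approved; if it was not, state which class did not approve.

Approved — every class gave the required vote.

Class I: 4/5 of 2363153 = 1890522.40, rounded up to 1890523; 1,890,523 required, 1,891,222 in favor — approved.
Class II: 3/5 of 7748517 = 4649110.20, rounded up to 4649111; 4,649,111 required, 4,650,389 in favor — approved.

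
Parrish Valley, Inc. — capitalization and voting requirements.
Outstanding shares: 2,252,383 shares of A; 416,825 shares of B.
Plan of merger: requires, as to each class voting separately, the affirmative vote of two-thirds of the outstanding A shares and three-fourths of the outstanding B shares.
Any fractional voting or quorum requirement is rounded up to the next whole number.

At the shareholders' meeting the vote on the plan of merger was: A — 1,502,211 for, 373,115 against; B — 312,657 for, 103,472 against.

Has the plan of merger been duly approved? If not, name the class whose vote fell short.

A: 2/3 of 2252383 = 1501588.67, rounded up to 1501589; 1,501,589 required, 1,502,211 in favor — approved.
B: 3/4 of 416825 = 312618.75, rounded up to 312619; 312,619 required, 312,657 in favor — approved.

Approved — every class gave the required vote.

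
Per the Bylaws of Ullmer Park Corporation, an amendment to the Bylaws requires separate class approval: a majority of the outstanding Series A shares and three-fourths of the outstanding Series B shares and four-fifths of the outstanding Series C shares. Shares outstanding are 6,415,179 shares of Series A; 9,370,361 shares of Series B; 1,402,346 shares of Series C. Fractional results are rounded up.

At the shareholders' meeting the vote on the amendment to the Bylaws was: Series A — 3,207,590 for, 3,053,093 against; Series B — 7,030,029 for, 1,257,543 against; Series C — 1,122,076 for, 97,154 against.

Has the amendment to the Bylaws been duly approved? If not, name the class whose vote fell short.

Approved — every class gave the required vote.

Series A: a majority of 6415179 is 3207590; 3,207,590 required, 3,207,590 in favor — approved.
Series B: 3/4 of 9370361 = 7027770.75, rounded up to 7027771; 7,027,771 required, 7,030,029 in favor — approved.
Series C: 4/5 of 1402346 = 1121876.80, rounded up to 1121877; 1,121,877 required, 1,122,076 in favor — approved.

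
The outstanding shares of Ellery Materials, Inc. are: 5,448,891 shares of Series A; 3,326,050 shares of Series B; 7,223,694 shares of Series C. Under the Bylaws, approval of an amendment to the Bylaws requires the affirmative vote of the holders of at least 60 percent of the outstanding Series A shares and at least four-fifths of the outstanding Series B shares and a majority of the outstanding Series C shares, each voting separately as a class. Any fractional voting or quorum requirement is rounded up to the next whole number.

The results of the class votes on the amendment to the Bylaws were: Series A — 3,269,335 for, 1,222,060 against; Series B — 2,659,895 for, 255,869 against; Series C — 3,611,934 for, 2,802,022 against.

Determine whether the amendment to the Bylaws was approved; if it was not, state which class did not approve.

Not approved — the Series B shares did not give the required vote.

Series A: 3/5 of 5448891 = 3269334.60, rounded up to 3269335; 3,269,335 required, 3,269,335 in favor — approved.
Series B: 4/5 of 3326050 = 2660840; 2,660,840 required, 2,659,895 in favor — not approved.
Series C: a majority of 7223694 is 3611848; 3,611,848 required, 3,611,934 in favor — approved.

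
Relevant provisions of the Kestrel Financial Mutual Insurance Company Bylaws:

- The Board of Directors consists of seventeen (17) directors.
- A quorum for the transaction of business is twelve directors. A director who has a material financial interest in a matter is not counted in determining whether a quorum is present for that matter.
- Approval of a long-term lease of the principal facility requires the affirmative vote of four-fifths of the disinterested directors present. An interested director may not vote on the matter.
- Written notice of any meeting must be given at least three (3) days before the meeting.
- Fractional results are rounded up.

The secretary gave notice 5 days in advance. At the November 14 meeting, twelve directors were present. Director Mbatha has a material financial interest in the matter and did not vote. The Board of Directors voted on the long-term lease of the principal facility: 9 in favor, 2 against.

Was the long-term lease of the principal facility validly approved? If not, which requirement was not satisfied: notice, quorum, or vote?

Invalid — quorum requirement not satisfied.

Notice: 5 days given; 3 required (5 ≥ 3). Satisfied.
Quorum: 12 present, but the 1 interested director does not count, leaving 11. Quorum is 12. Not satisfied.
Vote: the long-term lease of the principal facility requires four-fifths of the disinterested directors present (12 − 1 = 11). 4/5 of 11 = 8.80, rounded up to 9, so 9 affirmative votes are needed; 9 voted in favor. Satisfied. (Moot — without a quorum no business can be validly transacted.)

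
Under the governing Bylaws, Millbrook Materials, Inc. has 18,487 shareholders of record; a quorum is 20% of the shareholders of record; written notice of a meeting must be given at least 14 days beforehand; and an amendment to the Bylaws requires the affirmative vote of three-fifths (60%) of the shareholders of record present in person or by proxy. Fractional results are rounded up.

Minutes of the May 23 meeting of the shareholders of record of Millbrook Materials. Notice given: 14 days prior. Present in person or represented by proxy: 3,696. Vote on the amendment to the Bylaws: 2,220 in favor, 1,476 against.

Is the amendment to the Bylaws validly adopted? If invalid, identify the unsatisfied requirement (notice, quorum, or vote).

Notice: 14 days given; 14 required. Satisfied.
Quorum: 20% of 18,487 = 3,697.40, rounded up to 3,698; 3,696 present. Not satisfied.
Vote: requires three-fifths of those present (3,696); 3/5 of 3696 = 2217.60, rounded up to 2218, so 2,218 needed; 2,220 in favor. Satisfied.

Invalid — quorum requirement not satisfied.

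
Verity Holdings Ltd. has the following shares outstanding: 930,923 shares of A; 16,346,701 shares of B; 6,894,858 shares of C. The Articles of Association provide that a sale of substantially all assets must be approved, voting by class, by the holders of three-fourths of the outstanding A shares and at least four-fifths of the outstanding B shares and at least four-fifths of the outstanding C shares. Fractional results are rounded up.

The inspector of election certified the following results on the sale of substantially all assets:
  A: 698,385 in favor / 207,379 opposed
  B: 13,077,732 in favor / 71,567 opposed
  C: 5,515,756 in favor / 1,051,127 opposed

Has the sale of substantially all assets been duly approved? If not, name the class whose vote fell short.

A: 3/4 of 930923 = 698192.25, rounded up to 698193; 698,193 required, 698,385 in favor — approved.
B: 4/5 of 16346701 = 13077360.80, rounded up to 13077361; 13,077,361 required, 13,077,732 in favor — approved.
C: 4/5 of 6894858 = 5515886.40, rounded up to 5515887; 5,515,887 required, 5,515,756 in favor — not approved.

Not approved — the C shares did not give the required vote.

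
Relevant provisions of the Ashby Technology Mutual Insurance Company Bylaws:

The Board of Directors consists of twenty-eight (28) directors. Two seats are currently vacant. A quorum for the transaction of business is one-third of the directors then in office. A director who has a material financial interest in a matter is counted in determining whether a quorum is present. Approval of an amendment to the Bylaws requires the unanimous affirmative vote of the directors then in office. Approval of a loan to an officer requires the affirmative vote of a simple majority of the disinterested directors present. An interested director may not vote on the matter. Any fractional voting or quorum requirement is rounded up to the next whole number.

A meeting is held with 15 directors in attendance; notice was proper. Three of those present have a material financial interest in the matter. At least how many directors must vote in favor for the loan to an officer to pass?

The loan to an officer requires a majority of the disinterested directors present (15 − 3 = 12).
A majority of 12 is 7.

7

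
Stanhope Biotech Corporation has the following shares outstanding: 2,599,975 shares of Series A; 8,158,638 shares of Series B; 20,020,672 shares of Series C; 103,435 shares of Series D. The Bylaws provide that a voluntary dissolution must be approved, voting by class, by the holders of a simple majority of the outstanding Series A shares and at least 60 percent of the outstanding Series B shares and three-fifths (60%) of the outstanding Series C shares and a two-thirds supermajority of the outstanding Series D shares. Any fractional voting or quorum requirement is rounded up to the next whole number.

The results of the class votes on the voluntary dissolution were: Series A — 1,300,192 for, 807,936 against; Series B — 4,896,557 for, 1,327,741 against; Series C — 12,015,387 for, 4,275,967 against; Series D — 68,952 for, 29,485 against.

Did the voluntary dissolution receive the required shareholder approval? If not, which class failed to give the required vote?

Not approved — the Series D shares did not give the required vote.

Series A: a majority of 2599975 is 1299988; 1,299,988 required, 1,300,192 in favor — approved.
Series B: 3/5 of 8158638 = 4895182.80, rounded up to 4895183; 4,895,183 required, 4,896,557 in favor — approved.
Series C: 3/5 of 20020672 = 12012403.20, rounded up to 12012404; 12,012,404 required, 12,015,387 in favor — approved.
Series D: 2/3 of 103435 = 68956.67, rounded up to 68957; 68,957 required, 68,952 in favor — not approved.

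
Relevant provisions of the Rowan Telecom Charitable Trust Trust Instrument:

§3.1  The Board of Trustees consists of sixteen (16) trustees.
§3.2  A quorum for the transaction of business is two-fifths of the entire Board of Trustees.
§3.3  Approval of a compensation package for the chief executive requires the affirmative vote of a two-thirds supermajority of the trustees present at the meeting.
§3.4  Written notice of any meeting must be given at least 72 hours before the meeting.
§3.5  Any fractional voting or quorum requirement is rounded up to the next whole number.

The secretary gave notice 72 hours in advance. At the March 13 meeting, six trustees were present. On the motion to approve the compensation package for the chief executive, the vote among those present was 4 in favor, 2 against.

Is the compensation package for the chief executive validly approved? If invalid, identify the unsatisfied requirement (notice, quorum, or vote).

Notice: 72 hours given; 72 required (72 ≥ 72). Satisfied.
Quorum: 6 present; quorum is 7. Not satisfied.
Vote: the compensation package for the chief executive requires two-thirds of the trustees present (6). 2/3 of 6 = 4, so 4 affirmative votes are needed; 4 voted in favor. Satisfied. (Moot — without a quorum no business can be validly transacted.)

Invalid — quorum requirement not satisfied.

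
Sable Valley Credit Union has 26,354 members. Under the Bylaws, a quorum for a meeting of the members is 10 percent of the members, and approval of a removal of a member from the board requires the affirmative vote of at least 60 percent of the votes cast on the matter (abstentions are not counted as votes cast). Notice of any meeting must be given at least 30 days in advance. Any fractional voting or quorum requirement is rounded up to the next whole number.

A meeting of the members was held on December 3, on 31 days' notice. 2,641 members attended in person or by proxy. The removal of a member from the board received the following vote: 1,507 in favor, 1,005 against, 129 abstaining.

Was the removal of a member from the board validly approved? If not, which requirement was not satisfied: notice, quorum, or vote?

Notice: 31 days given; 30 required. Satisfied.
Quorum: 10% of 26,354 = 2,635.40, rounded up to 2,636; 2,641 present. Satisfied.
Vote: requires three-fifths of the votes cast (2,641 − 129 abstaining = 2,512); 3/5 of 2512 = 1507.20, rounded up to 1508, so 1,508 needed; 1,507 in favor. Not satisfied.

Invalid — vote requirement not satisfied.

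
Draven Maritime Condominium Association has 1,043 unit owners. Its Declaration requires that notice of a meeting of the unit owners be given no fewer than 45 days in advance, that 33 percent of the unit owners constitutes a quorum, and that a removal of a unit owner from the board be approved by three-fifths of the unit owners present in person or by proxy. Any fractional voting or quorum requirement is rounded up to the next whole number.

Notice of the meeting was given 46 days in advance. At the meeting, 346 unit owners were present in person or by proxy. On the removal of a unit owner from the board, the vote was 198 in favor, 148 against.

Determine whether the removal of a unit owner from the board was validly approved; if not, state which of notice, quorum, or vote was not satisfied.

Invalid — vote requirement not satisfied.

Notice: 46 days given; 45 required. Satisfied.
Quorum: 33% of 1,043 = 344.19, rounded up to 345; 346 present. Satisfied.
Vote: requires three-fifths of those present (346); 3/5 of 346 = 207.60, rounded up to 208, so 208 needed; 198 in favor. Not satisfied.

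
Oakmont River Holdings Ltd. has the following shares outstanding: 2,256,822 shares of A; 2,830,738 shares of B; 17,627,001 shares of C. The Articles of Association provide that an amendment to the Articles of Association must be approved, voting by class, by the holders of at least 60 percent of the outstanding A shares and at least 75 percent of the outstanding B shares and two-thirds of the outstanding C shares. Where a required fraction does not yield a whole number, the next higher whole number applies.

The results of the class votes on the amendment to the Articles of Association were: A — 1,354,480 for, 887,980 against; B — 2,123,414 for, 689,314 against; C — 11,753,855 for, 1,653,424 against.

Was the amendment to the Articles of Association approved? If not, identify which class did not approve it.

A: 3/5 of 2256822 = 1354093.20, rounded up to 1354094; 1,354,094 required, 1,354,480 in favor — approved.
B: 3/4 of 2830738 = 2123053.50, rounded up to 2123054; 2,123,054 required, 2,123,414 in favor — approved.
C: 2/3 of 17627001 = 11751334; 11,751,334 required, 11,753,855 in favor — approved.

Approved — every class gave the required vote.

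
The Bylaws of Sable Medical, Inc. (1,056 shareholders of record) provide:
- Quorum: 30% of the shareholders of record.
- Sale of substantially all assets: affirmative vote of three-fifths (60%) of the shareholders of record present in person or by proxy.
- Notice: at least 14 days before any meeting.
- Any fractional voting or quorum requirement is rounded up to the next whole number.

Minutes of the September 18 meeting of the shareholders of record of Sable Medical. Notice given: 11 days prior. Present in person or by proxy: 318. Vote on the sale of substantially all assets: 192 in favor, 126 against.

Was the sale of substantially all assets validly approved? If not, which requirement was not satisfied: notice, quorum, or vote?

Invalid — notice requirement not satisfied.

Notice: 11 days given; 14 required. Not satisfied.
Quorum: 30% of 1,056 = 316.80, rounded up to 317; 318 present. Satisfied.
Vote: requires three-fifths of those present (318); 3/5 of 318 = 190.80, rounded up to 191, so 191 needed; 192 in favor. Satisfied.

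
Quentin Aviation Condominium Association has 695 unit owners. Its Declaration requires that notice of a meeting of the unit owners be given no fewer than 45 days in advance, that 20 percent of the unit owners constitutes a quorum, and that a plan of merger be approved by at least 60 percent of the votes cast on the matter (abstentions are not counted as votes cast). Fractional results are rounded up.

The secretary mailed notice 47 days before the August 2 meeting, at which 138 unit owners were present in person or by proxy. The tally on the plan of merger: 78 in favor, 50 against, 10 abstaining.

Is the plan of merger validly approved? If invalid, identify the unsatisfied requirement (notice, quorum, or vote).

Invalid — quorum requirement not satisfied.

Notice: 47 days given; 45 required. Satisfied.
Quorum: 20% of 695 = 139; 138 present. Not satisfied.
Vote: requires three-fifths of the votes cast (138 − 10 abstaining = 128); 3/5 of 128 = 76.80, rounded up to 77, so 77 needed; 78 in favor. Satisfied.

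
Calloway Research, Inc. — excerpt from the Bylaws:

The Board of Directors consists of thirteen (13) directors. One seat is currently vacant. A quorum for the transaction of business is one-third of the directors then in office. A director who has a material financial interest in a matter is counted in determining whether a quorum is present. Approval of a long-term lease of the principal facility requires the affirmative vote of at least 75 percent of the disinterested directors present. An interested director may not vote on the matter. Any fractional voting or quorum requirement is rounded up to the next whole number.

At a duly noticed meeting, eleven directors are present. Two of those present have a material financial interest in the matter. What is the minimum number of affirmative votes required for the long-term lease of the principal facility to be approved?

The long-term lease of the principal facility requires three-fourths of the disinterested directors present (11 − 2 = 9).
3/4 of 9 = 6.75, rounded up to 7.

7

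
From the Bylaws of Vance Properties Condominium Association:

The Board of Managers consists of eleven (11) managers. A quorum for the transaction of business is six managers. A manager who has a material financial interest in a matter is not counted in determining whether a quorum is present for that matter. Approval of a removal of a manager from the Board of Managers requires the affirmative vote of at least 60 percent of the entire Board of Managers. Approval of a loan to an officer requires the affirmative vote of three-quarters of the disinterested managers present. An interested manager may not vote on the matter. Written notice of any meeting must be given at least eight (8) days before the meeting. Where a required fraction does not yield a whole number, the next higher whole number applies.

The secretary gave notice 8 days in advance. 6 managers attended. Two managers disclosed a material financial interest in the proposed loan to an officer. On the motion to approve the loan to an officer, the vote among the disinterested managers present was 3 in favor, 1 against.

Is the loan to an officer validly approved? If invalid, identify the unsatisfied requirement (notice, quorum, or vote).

Invalid — quorum requirement not satisfied.

Notice: 8 days given; 8 required (8 ≥ 8). Satisfied.
Quorum: 6 present, but the 2 interested managers do not count, leaving 4. Quorum is 6. Not satisfied.
Vote: the loan to an officer requires three-fourths of the disinterested managers present (6 − 2 = 4). 3/4 of 4 = 3, so 3 affirmative votes are needed; 3 voted in favor. Satisfied. (Moot — without a quorum no business can be validly transacted.)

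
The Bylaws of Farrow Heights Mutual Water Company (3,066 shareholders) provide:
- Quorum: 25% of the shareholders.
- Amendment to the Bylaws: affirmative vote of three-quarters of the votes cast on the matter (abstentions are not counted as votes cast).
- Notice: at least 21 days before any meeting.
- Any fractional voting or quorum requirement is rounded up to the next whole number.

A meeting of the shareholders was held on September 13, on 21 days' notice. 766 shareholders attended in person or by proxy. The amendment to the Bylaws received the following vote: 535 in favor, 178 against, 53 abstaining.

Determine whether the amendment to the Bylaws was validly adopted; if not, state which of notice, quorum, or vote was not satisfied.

Notice: 21 days given; 21 required. Satisfied.
Quorum: 25% of 3,066 = 766.50, rounded up to 767; 766 present. Not satisfied.
Vote: requires three-fourths of the votes cast (766 − 53 abstaining = 713); 3/4 of 713 = 534.75, rounded up to 535, so 535 needed; 535 in favor. Satisfied.

Invalid — quorum requirement not satisfied.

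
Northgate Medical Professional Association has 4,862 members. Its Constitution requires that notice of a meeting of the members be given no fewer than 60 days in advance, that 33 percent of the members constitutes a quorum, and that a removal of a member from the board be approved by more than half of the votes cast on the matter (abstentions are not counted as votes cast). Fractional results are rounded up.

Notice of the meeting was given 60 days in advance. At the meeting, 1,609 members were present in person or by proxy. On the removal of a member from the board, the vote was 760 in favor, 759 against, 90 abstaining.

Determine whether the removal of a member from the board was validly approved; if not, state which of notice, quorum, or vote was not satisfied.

Notice: 60 days given; 60 required. Satisfied.
Quorum: 33% of 4,862 = 1,604.46, rounded up to 1,605; 1,609 present. Satisfied.
Vote: requires a majority of the votes cast (1,609 − 90 abstaining = 1,519); a majority of 1519 is 760, so 760 needed; 760 in favor. Satisfied.

Valid — all requirements satisfied.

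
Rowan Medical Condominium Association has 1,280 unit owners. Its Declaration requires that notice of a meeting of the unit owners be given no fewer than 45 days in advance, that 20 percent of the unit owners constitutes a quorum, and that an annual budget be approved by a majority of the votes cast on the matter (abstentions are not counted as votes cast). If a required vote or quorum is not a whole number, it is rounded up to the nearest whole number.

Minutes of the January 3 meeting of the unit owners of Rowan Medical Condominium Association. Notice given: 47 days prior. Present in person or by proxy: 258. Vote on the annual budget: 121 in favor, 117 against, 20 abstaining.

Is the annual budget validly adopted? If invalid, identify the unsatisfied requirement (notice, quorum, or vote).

Notice: 47 days given; 45 required. Satisfied.
Quorum: 20% of 1,280 = 256; 258 present. Satisfied.
Vote: requires a majority of the votes cast (258 − 20 abstaining = 238); a majority of 238 is 120, so 120 needed; 121 in favor. Satisfied.

Valid — all requirements satisfied.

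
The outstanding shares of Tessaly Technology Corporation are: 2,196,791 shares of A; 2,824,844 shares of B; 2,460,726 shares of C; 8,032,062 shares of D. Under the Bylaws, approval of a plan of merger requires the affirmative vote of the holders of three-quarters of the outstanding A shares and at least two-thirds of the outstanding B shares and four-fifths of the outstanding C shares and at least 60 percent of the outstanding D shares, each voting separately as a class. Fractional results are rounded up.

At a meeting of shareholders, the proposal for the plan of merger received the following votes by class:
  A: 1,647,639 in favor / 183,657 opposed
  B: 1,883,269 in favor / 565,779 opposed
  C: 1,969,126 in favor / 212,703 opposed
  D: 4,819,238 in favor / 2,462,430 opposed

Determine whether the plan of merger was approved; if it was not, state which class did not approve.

A: 3/4 of 2196791 = 1647593.25, rounded up to 1647594; 1,647,594 required, 1,647,639 in favor — approved.
B: 2/3 of 2824844 = 1883229.33, rounded up to 1883230; 1,883,230 required, 1,883,269 in favor — approved.
C: 4/5 of 2460726 = 1968580.80, rounded up to 1968581; 1,968,581 required, 1,969,126 in favor — approved.
D: 3/5 of 8032062 = 4819237.20, rounded up to 4819238; 4,819,238 required, 4,819,238 in favor — approved.

Approved — every class gave the required vote.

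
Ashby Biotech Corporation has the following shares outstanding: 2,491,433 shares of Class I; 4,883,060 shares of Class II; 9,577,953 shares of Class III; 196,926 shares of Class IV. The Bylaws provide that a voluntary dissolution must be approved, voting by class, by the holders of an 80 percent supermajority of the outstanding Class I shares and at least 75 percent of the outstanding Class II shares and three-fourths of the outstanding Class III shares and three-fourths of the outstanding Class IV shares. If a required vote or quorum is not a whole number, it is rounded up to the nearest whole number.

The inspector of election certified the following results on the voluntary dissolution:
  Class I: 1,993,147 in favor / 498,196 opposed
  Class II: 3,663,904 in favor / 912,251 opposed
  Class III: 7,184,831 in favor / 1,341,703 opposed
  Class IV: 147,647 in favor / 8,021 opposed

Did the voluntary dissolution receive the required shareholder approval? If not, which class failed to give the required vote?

Class I: 4/5 of 2491433 = 1993146.40, rounded up to 1993147; 1,993,147 required, 1,993,147 in favor — approved.
Class II: 3/4 of 4883060 = 3662295; 3,662,295 required, 3,663,904 in favor — approved.
Class III: 3/4 of 9577953 = 7183464.75, rounded up to 7183465; 7,183,465 required, 7,184,831 in favor — approved.
Class IV: 3/4 of 196926 = 147694.50, rounded up to 147695; 147,695 required, 147,647 in favor — not approved.

Not approved — the Class IV shares did not give the required vote.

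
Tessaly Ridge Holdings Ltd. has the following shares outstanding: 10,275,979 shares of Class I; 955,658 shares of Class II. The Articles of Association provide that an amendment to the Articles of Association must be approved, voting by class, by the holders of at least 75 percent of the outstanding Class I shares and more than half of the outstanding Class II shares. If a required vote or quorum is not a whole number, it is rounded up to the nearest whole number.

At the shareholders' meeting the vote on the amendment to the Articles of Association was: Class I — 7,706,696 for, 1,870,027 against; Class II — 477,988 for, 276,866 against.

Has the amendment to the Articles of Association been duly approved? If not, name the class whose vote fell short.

Class I: 3/4 of 10275979 = 7706984.25, rounded up to 7706985; 7,706,985 required, 7,706,696 in favor — not approved.
Class II: a majority of 955658 is 477830; 477,830 required, 477,988 in favor — approved.

Not approved — the Class I shares did not give the required vote.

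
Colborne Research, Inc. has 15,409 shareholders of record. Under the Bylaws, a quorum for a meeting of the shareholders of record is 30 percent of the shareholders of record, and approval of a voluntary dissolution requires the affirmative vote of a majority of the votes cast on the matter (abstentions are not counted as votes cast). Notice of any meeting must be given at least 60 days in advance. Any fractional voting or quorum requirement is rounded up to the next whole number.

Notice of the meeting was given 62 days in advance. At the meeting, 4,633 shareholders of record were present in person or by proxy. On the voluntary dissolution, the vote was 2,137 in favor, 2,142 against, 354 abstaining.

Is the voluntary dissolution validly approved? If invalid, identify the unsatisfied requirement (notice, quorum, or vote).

Notice: 62 days given; 60 required. Satisfied.
Quorum: 30% of 15,409 = 4,622.70, rounded up to 4,623; 4,633 present. Satisfied.
Vote: requires a majority of the votes cast (4,633 − 354 abstaining = 4,279); a majority of 4279 is 2140, so 2,140 needed; 2,137 in favor. Not satisfied.

Invalid — vote requirement not satisfied.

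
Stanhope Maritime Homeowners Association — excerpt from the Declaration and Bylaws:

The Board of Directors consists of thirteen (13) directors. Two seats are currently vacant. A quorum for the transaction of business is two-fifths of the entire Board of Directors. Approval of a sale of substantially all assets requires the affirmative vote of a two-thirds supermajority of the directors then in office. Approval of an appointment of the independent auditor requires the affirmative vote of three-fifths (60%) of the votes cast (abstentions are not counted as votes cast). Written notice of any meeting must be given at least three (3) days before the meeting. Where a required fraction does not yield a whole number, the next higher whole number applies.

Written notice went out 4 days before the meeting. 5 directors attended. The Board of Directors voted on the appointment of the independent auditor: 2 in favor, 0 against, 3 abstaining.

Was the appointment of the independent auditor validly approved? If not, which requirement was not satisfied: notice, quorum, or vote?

Notice: 4 days given; 3 required (4 ≥ 3). Satisfied.
Quorum: 5 present; quorum is 6. Not satisfied.
Vote: the appointment of the independent auditor requires three-fifths of the votes cast (5 present − 3 abstaining = 2). 3/5 of 2 = 1.20, rounded up to 2, so 2 affirmative votes are needed; 2 voted in favor. Satisfied. (Moot — without a quorum no business can be validly transacted.)

Invalid — quorum requirement not satisfied.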